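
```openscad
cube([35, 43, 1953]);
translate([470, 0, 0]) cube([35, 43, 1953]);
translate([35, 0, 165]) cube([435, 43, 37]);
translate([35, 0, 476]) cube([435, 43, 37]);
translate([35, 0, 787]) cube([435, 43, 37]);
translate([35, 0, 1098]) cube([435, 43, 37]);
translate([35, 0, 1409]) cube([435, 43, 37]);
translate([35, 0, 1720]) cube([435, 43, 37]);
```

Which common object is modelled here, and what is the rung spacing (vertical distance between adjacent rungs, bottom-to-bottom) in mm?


A ladder. The rung spacing is 311 mm.

Two tall 35×43 posts with 6 short bars between them — a ladder. Adjacent rungs sit at z = 165 and z = 476, so the spacing is 476 − 165 = 311 mm.


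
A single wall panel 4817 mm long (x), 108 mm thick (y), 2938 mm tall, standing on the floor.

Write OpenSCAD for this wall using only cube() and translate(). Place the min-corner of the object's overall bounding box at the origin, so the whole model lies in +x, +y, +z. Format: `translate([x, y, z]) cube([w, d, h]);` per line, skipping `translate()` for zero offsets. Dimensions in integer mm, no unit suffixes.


cube([4817, 108, 2938]);


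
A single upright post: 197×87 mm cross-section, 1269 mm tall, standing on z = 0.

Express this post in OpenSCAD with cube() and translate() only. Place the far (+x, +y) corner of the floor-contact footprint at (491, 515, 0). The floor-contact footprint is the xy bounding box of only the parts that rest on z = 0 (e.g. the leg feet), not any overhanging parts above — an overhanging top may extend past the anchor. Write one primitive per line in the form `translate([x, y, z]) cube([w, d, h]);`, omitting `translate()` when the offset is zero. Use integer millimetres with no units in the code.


translate([294, 428, 0]) cube([197, 87, 1269]);


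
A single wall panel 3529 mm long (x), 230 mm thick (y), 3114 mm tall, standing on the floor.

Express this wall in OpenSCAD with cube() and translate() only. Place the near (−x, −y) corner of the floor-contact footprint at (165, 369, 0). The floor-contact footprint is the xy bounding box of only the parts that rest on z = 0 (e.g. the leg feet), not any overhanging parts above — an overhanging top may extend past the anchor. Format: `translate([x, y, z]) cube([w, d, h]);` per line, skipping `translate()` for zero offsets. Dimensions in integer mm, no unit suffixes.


translate([165, 369, 0]) cube([3529, 230, 3114]);


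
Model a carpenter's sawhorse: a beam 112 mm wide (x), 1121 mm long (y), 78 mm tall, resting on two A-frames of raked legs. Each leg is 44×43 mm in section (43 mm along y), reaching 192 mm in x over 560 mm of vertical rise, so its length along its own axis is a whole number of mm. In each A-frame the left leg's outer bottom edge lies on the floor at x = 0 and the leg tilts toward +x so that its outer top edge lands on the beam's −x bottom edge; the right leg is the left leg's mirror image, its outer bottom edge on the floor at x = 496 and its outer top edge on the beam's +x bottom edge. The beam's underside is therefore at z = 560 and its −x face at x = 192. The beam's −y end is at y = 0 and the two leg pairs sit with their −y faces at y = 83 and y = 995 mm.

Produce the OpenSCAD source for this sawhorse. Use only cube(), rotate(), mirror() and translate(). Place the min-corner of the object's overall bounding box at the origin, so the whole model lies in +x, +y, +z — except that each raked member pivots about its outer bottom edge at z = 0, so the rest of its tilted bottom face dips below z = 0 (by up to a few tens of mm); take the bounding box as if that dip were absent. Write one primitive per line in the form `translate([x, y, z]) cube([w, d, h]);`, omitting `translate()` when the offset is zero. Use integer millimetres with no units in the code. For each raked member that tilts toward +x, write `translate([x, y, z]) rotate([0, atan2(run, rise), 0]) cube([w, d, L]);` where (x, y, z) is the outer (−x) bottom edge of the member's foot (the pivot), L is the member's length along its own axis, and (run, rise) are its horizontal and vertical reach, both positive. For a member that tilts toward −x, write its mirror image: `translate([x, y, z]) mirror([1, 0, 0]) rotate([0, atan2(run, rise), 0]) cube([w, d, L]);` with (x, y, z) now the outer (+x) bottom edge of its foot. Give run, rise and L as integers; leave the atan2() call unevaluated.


translate([192, 0, 560]) cube([112, 1121, 78]);
translate([0, 83, 0]) rotate([0, atan2(192, 560), 0]) cube([44, 43, 592]);
translate([496, 83, 0]) mirror([1, 0, 0]) rotate([0, atan2(192, 560), 0]) cube([44, 43, 592]);
translate([0, 995, 0]) rotate([0, atan2(192, 560), 0]) cube([44, 43, 592]);
translate([496, 995, 0]) mirror([1, 0, 0]) rotate([0, atan2(192, 560), 0]) cube([44, 43, 592]);


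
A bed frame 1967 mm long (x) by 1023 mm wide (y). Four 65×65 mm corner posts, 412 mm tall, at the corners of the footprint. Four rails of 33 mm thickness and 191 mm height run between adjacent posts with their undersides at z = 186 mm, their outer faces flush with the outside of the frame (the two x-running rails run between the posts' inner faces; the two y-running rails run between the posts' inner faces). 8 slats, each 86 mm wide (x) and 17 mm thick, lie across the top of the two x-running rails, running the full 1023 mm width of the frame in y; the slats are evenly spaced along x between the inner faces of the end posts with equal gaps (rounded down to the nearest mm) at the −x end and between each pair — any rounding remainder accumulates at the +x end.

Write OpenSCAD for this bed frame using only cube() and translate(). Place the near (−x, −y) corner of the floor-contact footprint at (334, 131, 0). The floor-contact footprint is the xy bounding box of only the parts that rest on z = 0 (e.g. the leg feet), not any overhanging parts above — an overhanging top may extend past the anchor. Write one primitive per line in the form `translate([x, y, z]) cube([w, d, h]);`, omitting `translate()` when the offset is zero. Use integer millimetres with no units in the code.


translate([334, 131, 0]) cube([65, 65, 412]);
translate([334, 1089, 0]) cube([65, 65, 412]);
translate([2236, 131, 0]) cube([65, 65, 412]);
translate([2236, 1089, 0]) cube([65, 65, 412]);
translate([399, 131, 186]) cube([1837, 33, 191]);
translate([399, 1121, 186]) cube([1837, 33, 191]);
translate([334, 196, 186]) cube([33, 893, 191]);
translate([2268, 196, 186]) cube([33, 893, 191]);
translate([526, 131, 377]) cube([86, 1023, 17]);
translate([739, 131, 377]) cube([86, 1023, 17]);
translate([952, 131, 377]) cube([86, 1023, 17]);
translate([1165, 131, 377]) cube([86, 1023, 17]);
translate([1378, 131, 377]) cube([86, 1023, 17]);
translate([1591, 131, 377]) cube([86, 1023, 17]);
translate([1804, 131, 377]) cube([86, 1023, 17]);
translate([2017, 131, 377]) cube([86, 1023, 17]);


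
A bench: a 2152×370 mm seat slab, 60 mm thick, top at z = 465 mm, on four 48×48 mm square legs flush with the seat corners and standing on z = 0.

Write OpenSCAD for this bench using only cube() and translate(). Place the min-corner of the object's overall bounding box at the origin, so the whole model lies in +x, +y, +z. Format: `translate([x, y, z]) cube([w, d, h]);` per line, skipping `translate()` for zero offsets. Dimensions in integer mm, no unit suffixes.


translate([0, 0, 405]) cube([2152, 370, 60]);
cube([48, 48, 405]);
translate([0, 322, 0]) cube([48, 48, 405]);
translate([2104, 0, 0]) cube([48, 48, 405]);
translate([2104, 322, 0]) cube([48, 48, 405]);


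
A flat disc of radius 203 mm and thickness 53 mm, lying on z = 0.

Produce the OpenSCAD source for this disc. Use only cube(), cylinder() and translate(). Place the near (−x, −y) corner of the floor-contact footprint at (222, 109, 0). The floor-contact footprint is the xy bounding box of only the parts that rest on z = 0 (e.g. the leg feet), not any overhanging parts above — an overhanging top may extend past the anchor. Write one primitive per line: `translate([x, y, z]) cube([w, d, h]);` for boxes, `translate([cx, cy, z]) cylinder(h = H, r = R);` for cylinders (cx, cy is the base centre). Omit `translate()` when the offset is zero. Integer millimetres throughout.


translate([425, 312, 0]) cylinder(h = 53, r = 203);


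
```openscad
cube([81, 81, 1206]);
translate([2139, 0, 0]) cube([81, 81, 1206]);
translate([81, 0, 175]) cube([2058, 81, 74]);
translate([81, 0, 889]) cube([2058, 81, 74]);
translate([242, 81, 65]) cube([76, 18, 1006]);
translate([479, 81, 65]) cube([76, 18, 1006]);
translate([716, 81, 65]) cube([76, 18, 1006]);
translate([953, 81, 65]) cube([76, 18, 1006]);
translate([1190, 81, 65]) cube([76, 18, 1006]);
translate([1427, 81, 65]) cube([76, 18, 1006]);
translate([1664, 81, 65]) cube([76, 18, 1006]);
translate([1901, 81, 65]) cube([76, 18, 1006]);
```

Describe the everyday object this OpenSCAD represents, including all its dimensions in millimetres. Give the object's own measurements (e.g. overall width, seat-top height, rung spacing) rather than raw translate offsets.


A fence section. Two 81×81 mm posts, 1206 mm tall, stand on the floor with a clear span of 2058 mm between their inner faces. Two horizontal rails of 81×74 mm section span the gap between the posts with their undersides at z = 175 mm and z = 889 mm, flush with the posts' −y face. 8 pickets, each 76 mm wide, 18 mm thick and 1006 mm tall, are fixed to the +y face of the rails with their bottoms at z = 65 mm, spaced across the span with a 161 mm gap after the −x post and between neighbouring pickets, with 162 mm left before the +x post.


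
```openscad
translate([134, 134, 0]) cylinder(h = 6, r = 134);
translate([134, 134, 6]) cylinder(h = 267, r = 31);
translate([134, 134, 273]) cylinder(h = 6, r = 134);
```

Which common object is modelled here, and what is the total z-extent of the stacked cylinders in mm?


A spool. The overall height is 279 mm.

Three coaxial cylinders, large–small–large — a spool. Two 6 mm flanges and a 267 mm core give 6 + 267 + 6 = 279 mm.


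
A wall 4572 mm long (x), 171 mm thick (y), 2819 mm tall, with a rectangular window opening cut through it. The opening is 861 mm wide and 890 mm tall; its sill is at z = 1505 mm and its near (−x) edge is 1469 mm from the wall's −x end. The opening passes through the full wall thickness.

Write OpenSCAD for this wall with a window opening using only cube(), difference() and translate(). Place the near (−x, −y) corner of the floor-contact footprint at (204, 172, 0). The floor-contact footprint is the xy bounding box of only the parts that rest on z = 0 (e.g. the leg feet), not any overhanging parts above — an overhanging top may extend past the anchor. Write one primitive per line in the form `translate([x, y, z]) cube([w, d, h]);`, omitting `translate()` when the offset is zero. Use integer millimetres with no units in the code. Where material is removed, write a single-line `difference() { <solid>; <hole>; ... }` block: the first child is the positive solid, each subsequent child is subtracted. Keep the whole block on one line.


difference() { translate([204, 172, 0]) cube([4572, 171, 2819]); translate([1673, 172, 1505]) cube([861, 171, 890]); }


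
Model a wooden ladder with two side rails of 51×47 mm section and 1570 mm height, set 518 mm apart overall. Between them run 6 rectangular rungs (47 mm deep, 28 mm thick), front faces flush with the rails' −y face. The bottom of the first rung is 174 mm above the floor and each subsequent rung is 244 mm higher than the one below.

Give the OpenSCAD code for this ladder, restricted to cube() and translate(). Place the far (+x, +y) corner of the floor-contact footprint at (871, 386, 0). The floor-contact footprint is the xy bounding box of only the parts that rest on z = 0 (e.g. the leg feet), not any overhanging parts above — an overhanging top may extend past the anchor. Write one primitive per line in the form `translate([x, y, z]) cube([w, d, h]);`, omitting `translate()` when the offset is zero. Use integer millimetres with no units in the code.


translate([353, 339, 0]) cube([51, 47, 1570]);
translate([820, 339, 0]) cube([51, 47, 1570]);
translate([404, 339, 174]) cube([416, 47, 28]);
translate([404, 339, 418]) cube([416, 47, 28]);
translate([404, 339, 662]) cube([416, 47, 28]);
translate([404, 339, 906]) cube([416, 47, 28]);
translate([404, 339, 1150]) cube([416, 47, 28]);
translate([404, 339, 1394]) cube([416, 47, 28]);


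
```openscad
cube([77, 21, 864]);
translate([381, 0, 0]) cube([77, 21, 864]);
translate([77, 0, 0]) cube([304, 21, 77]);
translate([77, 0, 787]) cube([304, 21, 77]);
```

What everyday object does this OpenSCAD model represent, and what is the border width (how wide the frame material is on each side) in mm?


A picture frame. The border width is 77 mm.

Four thin pieces enclosing a rectangular opening — a picture frame. The two full-height stiles are 864 mm tall; the top rail sits at z = 787 and is 77 mm tall, so the border above the opening is 864 − 787 = 77 mm, matching the stile x-width.


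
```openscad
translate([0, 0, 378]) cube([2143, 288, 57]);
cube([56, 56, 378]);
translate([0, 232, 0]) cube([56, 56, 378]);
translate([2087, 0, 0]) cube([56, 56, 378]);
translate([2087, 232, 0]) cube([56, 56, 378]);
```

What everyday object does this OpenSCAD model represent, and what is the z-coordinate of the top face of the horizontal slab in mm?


A bench. The seat-top height is 435 mm.

A long slab on four corner posts — a bench. The slab sits at z = 378 with thickness 57, so the top is 378 + 57 = 435 mm.


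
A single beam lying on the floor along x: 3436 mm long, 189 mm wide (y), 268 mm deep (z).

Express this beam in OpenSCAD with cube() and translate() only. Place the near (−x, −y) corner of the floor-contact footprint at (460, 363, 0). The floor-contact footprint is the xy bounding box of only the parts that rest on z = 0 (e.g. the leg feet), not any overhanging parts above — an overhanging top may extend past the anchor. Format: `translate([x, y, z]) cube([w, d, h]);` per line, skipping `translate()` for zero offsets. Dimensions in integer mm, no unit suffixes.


translate([460, 363, 0]) cube([3436, 189, 268]);


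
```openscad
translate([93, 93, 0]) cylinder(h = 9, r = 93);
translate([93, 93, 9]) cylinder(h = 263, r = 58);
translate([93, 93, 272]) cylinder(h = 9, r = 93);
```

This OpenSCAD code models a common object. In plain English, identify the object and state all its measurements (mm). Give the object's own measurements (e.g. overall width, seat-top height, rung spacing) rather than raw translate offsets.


A spool: two coaxial disc flanges of radius 93 mm and thickness 9 mm, joined by a core cylinder of radius 58 mm and height 263 mm. The lower flange rests on z = 0 and the three cylinders share a vertical axis.


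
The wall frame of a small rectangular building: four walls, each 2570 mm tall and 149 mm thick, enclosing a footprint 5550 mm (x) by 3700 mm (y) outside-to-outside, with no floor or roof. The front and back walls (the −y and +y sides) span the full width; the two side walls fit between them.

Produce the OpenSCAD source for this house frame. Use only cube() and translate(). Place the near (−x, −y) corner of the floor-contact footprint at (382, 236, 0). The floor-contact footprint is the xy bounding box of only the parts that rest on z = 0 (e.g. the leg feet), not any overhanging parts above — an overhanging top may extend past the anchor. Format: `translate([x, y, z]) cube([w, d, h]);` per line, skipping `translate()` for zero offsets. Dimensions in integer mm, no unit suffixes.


translate([382, 236, 0]) cube([5550, 149, 2570]);
translate([382, 3787, 0]) cube([5550, 149, 2570]);
translate([382, 385, 0]) cube([149, 3402, 2570]);
translate([5783, 385, 0]) cube([149, 3402, 2570]);


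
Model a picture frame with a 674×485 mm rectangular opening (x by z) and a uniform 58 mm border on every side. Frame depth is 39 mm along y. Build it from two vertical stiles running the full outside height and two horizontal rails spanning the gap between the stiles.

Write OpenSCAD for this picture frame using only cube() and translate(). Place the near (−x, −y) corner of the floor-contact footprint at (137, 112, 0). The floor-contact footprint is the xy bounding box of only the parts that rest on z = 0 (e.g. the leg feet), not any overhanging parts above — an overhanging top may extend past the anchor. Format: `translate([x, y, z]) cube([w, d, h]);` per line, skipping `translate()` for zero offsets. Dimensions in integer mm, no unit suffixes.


translate([137, 112, 0]) cube([58, 39, 601]);
translate([869, 112, 0]) cube([58, 39, 601]);
translate([195, 112, 0]) cube([674, 39, 58]);
translate([195, 112, 543]) cube([674, 39, 58]);


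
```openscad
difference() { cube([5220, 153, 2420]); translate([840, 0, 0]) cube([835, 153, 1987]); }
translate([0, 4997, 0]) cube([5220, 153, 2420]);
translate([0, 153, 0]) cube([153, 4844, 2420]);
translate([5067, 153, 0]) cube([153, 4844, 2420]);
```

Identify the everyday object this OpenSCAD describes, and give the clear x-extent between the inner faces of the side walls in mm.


A single room. The interior width is 4914 mm.

Four walls enclosing a rectangle with a door in the front wall — a room. Outside width 5220 minus two 153 mm walls gives 4914 mm.


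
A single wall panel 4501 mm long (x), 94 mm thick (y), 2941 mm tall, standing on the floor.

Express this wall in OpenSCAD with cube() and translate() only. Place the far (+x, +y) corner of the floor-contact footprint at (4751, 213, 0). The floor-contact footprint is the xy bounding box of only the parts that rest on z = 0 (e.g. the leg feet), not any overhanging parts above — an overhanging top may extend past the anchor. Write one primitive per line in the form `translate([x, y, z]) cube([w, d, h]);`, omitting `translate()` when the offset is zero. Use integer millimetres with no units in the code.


translate([250, 119, 0]) cube([4501, 94, 2941]);


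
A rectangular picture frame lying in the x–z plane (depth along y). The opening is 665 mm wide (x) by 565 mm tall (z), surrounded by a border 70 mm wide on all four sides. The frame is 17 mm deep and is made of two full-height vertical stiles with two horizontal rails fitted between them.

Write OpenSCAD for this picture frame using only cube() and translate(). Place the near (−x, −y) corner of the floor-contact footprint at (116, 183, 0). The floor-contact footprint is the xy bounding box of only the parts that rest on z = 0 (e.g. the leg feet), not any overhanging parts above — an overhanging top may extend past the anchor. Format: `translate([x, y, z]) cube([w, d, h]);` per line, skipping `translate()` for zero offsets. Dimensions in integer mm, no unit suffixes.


translate([116, 183, 0]) cube([70, 17, 705]);
translate([851, 183, 0]) cube([70, 17, 705]);
translate([186, 183, 0]) cube([665, 17, 70]);
translate([186, 183, 635]) cube([665, 17, 70]);


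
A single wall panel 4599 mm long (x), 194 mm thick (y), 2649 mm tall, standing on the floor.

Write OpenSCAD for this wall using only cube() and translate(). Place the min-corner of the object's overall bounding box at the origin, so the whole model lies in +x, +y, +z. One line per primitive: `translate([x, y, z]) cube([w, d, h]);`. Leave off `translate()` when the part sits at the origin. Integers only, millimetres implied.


cube([4599, 194, 2649]);


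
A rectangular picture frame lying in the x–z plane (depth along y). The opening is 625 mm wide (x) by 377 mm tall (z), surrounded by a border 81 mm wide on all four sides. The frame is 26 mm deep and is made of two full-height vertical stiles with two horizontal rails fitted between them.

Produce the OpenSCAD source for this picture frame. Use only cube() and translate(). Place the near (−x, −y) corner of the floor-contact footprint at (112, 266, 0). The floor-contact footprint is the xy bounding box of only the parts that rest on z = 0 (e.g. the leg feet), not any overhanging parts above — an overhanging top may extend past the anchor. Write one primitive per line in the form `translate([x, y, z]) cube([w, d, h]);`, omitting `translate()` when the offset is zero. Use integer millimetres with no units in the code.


translate([112, 266, 0]) cube([81, 26, 539]);
translate([818, 266, 0]) cube([81, 26, 539]);
translate([193, 266, 0]) cube([625, 26, 81]);
translate([193, 266, 458]) cube([625, 26, 81]);


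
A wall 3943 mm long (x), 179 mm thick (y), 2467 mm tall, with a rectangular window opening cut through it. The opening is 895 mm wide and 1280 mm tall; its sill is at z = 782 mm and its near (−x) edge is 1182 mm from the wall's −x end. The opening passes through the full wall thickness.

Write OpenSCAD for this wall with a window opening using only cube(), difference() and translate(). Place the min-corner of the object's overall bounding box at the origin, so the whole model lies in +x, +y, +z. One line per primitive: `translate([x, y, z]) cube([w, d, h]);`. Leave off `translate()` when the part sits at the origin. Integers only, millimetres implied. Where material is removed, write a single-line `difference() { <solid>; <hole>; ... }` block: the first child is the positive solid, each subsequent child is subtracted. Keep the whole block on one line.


difference() { cube([3943, 179, 2467]); translate([1182, 0, 782]) cube([895, 179, 1280]); }


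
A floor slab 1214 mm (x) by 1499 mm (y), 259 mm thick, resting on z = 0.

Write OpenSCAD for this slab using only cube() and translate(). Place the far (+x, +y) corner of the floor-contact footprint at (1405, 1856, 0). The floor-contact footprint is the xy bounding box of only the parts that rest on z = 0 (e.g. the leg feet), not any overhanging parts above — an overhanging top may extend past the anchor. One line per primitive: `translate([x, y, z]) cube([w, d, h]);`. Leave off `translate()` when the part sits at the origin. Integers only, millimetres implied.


translate([191, 357, 0]) cube([1214, 1499, 259]);


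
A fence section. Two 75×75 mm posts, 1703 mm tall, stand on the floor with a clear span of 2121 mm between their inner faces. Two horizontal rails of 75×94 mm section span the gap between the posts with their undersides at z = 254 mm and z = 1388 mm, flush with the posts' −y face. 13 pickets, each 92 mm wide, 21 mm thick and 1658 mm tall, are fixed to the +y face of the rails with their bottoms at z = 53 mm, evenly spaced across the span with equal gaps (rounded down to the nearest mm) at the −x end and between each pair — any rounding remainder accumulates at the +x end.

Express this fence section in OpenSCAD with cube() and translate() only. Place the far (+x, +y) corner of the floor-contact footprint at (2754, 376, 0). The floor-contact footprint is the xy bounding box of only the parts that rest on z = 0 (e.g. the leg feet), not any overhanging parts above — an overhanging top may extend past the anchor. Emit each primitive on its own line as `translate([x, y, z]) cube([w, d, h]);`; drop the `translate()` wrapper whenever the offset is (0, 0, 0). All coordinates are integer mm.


translate([483, 301, 0]) cube([75, 75, 1703]);
translate([2679, 301, 0]) cube([75, 75, 1703]);
translate([558, 301, 254]) cube([2121, 75, 94]);
translate([558, 301, 1388]) cube([2121, 75, 94]);
translate([624, 376, 53]) cube([92, 21, 1658]);
translate([782, 376, 53]) cube([92, 21, 1658]);
translate([940, 376, 53]) cube([92, 21, 1658]);
translate([1098, 376, 53]) cube([92, 21, 1658]);
translate([1256, 376, 53]) cube([92, 21, 1658]);
translate([1414, 376, 53]) cube([92, 21, 1658]);
translate([1572, 376, 53]) cube([92, 21, 1658]);
translate([1730, 376, 53]) cube([92, 21, 1658]);
translate([1888, 376, 53]) cube([92, 21, 1658]);
translate([2046, 376, 53]) cube([92, 21, 1658]);
translate([2204, 376, 53]) cube([92, 21, 1658]);
translate([2362, 376, 53]) cube([92, 21, 1658]);
translate([2520, 376, 53]) cube([92, 21, 1658]);


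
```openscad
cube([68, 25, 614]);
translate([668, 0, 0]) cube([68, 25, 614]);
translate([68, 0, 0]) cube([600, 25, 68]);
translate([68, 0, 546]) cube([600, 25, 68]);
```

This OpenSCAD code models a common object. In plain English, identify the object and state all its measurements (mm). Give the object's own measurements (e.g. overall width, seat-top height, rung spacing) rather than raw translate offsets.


A rectangular picture frame lying in the x–z plane (depth along y). The opening is 600 mm wide (x) by 478 mm tall (z), surrounded by a border 68 mm wide on all four sides. The frame is 25 mm deep and is made of two full-height vertical stiles with two horizontal rails fitted between them.


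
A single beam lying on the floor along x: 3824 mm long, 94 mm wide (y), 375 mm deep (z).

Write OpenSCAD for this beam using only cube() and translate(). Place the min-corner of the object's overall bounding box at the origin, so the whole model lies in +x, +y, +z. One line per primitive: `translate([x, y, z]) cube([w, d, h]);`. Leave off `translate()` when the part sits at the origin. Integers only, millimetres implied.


cube([3824, 94, 375]);


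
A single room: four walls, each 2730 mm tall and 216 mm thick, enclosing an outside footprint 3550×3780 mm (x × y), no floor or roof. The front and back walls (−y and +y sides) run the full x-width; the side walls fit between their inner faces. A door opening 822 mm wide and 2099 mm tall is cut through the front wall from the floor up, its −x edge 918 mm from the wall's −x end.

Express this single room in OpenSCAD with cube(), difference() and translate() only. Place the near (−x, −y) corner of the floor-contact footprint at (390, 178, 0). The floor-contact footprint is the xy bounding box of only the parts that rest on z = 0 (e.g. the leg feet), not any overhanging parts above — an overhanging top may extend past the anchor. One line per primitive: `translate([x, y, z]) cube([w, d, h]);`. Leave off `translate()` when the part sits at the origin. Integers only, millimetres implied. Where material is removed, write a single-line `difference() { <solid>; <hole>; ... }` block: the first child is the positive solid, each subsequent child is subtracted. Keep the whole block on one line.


difference() { translate([390, 178, 0]) cube([3550, 216, 2730]); translate([1308, 178, 0]) cube([822, 216, 2099]); }
translate([390, 3742, 0]) cube([3550, 216, 2730]);
translate([390, 394, 0]) cube([216, 3348, 2730]);
translate([3724, 394, 0]) cube([216, 3348, 2730]);


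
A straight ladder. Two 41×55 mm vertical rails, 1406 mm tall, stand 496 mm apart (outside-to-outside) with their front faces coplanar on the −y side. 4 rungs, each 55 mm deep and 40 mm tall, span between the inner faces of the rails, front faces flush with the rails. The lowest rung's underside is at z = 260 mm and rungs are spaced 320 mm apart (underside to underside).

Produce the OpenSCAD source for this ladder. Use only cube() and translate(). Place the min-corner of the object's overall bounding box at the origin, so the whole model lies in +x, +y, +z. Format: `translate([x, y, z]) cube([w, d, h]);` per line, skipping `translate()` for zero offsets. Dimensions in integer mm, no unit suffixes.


// rung span = 496 - 2*41 = 414
// rung[k] z = 260 + k*320
cube([41, 55, 1406]);
translate([455, 0, 0]) cube([41, 55, 1406]);
translate([41, 0, 260]) cube([414, 55, 40]);
translate([41, 0, 580]) cube([414, 55, 40]);
translate([41, 0, 900]) cube([414, 55, 40]);
translate([41, 0, 1220]) cube([414, 55, 40]);


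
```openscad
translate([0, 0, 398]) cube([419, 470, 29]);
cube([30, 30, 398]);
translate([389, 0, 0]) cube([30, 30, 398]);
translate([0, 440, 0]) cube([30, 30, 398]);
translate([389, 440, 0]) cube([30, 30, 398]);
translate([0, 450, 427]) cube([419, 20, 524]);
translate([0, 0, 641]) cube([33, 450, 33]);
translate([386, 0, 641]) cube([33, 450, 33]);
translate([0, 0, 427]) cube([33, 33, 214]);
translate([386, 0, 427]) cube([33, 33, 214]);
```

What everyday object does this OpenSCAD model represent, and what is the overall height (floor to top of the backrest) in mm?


A chair. The overall height is 951 mm.

A slab on four corner posts with a tall panel at the back — a chair. The seat slab sits at z = 398 with thickness 29, and the 524 mm backrest starts at the seat top, so the overall height is 398 + 29 + 524 = 951 mm.


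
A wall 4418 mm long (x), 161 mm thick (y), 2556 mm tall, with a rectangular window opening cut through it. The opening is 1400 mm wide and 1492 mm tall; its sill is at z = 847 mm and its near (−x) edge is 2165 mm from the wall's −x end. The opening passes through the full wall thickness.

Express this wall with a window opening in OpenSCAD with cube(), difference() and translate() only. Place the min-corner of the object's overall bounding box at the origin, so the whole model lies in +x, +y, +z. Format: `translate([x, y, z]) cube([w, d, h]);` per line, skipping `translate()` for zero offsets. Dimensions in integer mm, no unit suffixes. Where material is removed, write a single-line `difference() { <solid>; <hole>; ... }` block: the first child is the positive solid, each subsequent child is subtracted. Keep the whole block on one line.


difference() { cube([4418, 161, 2556]); translate([2165, 0, 847]) cube([1400, 161, 1492]); }


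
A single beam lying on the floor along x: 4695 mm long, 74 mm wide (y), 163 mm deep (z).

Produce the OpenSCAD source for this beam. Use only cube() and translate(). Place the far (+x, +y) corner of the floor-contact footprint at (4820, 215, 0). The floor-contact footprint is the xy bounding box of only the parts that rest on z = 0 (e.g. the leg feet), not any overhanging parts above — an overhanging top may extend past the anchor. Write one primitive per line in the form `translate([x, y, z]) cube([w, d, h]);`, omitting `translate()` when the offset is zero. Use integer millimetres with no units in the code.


translate([125, 141, 0]) cube([4695, 74, 163]);


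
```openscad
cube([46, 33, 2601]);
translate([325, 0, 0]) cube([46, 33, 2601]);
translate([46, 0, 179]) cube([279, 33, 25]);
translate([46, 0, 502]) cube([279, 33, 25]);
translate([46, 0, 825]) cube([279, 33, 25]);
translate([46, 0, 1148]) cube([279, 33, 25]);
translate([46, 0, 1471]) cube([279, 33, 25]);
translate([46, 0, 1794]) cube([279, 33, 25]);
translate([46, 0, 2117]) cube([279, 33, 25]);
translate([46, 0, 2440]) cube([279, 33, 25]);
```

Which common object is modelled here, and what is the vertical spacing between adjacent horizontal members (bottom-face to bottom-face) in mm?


A ladder. The rung spacing is 323 mm.

Two tall 46×33 posts with 8 short bars between them — a ladder. Adjacent rungs sit at z = 179 and z = 502, so the spacing is 502 − 179 = 323 mm.


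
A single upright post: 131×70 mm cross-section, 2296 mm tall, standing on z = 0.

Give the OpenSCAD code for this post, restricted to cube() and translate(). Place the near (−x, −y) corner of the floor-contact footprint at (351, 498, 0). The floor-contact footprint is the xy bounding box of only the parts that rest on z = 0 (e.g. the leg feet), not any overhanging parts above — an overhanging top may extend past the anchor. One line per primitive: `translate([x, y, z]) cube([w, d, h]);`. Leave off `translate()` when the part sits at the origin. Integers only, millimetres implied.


translate([351, 498, 0]) cube([131, 70, 2296]);


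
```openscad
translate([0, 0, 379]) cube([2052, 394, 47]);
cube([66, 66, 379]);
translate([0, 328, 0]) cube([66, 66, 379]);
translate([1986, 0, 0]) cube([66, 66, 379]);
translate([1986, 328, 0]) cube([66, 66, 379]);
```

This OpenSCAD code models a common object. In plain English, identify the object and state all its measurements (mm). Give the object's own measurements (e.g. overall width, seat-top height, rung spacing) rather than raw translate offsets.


A bench: a 2052×394 mm seat slab, 47 mm thick, top at z = 426 mm, on four 66×66 mm square legs flush with the seat corners and standing on z = 0.


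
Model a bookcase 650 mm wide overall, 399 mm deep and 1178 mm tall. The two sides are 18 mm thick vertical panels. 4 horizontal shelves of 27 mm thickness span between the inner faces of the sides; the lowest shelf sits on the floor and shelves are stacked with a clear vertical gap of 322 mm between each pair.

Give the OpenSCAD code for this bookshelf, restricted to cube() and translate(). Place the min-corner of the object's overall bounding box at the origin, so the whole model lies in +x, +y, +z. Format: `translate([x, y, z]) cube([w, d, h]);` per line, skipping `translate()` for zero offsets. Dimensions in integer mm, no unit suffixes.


cube([18, 399, 1178]);
translate([632, 0, 0]) cube([18, 399, 1178]);
translate([18, 0, 0]) cube([614, 399, 27]);
translate([18, 0, 349]) cube([614, 399, 27]);
translate([18, 0, 698]) cube([614, 399, 27]);
translate([18, 0, 1047]) cube([614, 399, 27]);


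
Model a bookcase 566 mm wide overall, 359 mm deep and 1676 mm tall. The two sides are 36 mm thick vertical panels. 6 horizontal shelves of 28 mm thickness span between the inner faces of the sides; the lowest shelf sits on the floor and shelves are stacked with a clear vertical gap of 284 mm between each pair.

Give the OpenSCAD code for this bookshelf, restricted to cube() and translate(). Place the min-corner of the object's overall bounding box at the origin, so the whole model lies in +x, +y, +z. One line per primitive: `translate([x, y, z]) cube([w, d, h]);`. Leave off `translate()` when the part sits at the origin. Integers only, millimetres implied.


cube([36, 359, 1676]);
translate([530, 0, 0]) cube([36, 359, 1676]);
translate([36, 0, 0]) cube([494, 359, 28]);
translate([36, 0, 312]) cube([494, 359, 28]);
translate([36, 0, 624]) cube([494, 359, 28]);
translate([36, 0, 936]) cube([494, 359, 28]);
translate([36, 0, 1248]) cube([494, 359, 28]);
translate([36, 0, 1560]) cube([494, 359, 28]);


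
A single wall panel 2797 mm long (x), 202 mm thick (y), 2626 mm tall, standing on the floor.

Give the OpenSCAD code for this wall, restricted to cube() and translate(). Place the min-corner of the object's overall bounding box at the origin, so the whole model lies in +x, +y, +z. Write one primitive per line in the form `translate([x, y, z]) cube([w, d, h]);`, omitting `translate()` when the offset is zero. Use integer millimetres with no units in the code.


cube([2797, 202, 2626]);


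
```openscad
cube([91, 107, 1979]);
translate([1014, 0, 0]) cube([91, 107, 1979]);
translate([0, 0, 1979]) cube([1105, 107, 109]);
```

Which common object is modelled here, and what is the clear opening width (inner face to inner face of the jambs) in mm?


A door frame. The clear opening width is 923 mm.

Two 1979 mm tall posts with a header on top — a door frame. The left jamb is 91 mm wide at x = 0; the right jamb starts at x = 1014. The clear opening is 1014 − 91 = 923 mm.


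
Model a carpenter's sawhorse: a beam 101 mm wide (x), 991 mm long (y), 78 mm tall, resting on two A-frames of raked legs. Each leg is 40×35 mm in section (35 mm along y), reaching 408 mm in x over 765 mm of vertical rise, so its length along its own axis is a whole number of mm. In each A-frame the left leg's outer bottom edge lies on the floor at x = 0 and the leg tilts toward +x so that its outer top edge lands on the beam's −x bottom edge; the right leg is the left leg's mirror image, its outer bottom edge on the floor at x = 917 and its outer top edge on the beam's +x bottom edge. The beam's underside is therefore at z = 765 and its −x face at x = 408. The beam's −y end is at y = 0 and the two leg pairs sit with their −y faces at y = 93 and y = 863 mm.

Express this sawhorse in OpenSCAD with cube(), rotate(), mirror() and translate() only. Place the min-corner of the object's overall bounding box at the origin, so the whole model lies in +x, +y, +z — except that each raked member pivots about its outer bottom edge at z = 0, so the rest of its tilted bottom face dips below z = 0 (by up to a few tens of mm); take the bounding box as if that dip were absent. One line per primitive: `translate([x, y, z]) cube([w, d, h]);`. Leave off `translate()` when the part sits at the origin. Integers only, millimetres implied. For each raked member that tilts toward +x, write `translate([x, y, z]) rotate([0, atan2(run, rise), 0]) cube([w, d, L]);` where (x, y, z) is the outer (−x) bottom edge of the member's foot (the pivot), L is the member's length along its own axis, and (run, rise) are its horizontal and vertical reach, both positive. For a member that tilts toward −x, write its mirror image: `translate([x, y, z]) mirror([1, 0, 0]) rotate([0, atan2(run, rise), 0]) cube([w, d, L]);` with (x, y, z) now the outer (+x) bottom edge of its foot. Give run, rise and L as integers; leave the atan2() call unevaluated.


translate([408, 0, 765]) cube([101, 991, 78]);
translate([0, 93, 0]) rotate([0, atan2(408, 765), 0]) cube([40, 35, 867]);
translate([917, 93, 0]) mirror([1, 0, 0]) rotate([0, atan2(408, 765), 0]) cube([40, 35, 867]);
translate([0, 863, 0]) rotate([0, atan2(408, 765), 0]) cube([40, 35, 867]);
translate([917, 863, 0]) mirror([1, 0, 0]) rotate([0, atan2(408, 765), 0]) cube([40, 35, 867]);


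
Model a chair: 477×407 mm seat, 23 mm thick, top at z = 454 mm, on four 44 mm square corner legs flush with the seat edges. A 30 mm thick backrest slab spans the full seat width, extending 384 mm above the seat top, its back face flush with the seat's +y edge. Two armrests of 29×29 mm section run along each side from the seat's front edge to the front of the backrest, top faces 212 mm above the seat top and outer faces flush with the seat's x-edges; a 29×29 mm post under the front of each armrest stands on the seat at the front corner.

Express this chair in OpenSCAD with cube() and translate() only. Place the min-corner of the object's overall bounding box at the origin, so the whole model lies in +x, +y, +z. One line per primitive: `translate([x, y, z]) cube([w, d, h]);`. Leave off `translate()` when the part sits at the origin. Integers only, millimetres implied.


translate([0, 0, 431]) cube([477, 407, 23]);
cube([44, 44, 431]);
translate([433, 0, 0]) cube([44, 44, 431]);
translate([0, 363, 0]) cube([44, 44, 431]);
translate([433, 363, 0]) cube([44, 44, 431]);
translate([0, 377, 454]) cube([477, 30, 384]);
translate([0, 0, 637]) cube([29, 377, 29]);
translate([448, 0, 637]) cube([29, 377, 29]);
translate([0, 0, 454]) cube([29, 29, 183]);
translate([448, 0, 454]) cube([29, 29, 183]);


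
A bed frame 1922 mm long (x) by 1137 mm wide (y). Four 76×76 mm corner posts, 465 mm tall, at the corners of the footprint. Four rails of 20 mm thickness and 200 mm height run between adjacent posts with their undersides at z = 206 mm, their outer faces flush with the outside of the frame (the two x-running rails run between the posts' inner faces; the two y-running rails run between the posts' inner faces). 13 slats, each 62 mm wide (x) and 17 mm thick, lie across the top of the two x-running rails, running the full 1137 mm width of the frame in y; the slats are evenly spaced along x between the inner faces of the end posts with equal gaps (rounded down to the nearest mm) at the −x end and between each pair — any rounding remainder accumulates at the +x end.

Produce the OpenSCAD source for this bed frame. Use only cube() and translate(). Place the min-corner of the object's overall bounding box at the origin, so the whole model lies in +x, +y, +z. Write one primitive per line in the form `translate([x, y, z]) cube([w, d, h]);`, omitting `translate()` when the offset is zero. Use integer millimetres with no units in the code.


cube([76, 76, 465]);
translate([0, 1061, 0]) cube([76, 76, 465]);
translate([1846, 0, 0]) cube([76, 76, 465]);
translate([1846, 1061, 0]) cube([76, 76, 465]);
translate([76, 0, 206]) cube([1770, 20, 200]);
translate([76, 1117, 206]) cube([1770, 20, 200]);
translate([0, 76, 206]) cube([20, 985, 200]);
translate([1902, 76, 206]) cube([20, 985, 200]);
translate([144, 0, 406]) cube([62, 1137, 17]);
translate([274, 0, 406]) cube([62, 1137, 17]);
translate([404, 0, 406]) cube([62, 1137, 17]);
translate([534, 0, 406]) cube([62, 1137, 17]);
translate([664, 0, 406]) cube([62, 1137, 17]);
translate([794, 0, 406]) cube([62, 1137, 17]);
translate([924, 0, 406]) cube([62, 1137, 17]);
translate([1054, 0, 406]) cube([62, 1137, 17]);
translate([1184, 0, 406]) cube([62, 1137, 17]);
translate([1314, 0, 406]) cube([62, 1137, 17]);
translate([1444, 0, 406]) cube([62, 1137, 17]);
translate([1574, 0, 406]) cube([62, 1137, 17]);
translate([1704, 0, 406]) cube([62, 1137, 17]);
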